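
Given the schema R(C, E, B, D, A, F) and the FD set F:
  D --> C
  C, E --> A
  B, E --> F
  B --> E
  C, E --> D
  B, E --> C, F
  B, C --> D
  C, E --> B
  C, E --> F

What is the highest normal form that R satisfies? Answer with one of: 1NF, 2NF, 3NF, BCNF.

Candidate keys: {B}, {C, E}, {D, E}. Prime attributes: {B, C, D, E}.
D --> C breaks BCNF: {D}⁺ = {C, D}, so {D} is not a superkey.
Its right-hand attributes {C} are all prime, as are those of every other non-superkey FD — the relation is in 3NF.

3NF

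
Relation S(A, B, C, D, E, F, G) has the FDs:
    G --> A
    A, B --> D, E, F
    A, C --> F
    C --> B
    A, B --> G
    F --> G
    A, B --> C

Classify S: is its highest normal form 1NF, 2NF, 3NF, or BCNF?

Candidate keys: {A, B}, {A, C}, {B, F}, {B, G}, {C, F}, {C, G}. Prime attributes: {A, B, C, F, G}.
G --> A breaks BCNF: {G}⁺ = {A, G}, so {G} is not a superkey.
But every attribute on its right side ({A}) is prime, and the same holds for every other non-superkey FD, so 3NF still holds.

3NF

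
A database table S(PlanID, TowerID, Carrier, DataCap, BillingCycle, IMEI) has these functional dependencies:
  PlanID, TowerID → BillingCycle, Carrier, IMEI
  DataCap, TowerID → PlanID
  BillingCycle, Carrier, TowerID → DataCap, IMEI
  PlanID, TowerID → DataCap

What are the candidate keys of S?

{TowerID} never appears on the right of any FD, so every key must include it.
Closure of {DataCap, TowerID} is {BillingCycle, Carrier, DataCap, IMEI, PlanID, TowerID}, the whole schema; {DataCap, TowerID} is a candidate key.
Closure of {PlanID, TowerID} is {BillingCycle, Carrier, DataCap, IMEI, PlanID, TowerID}, the whole schema; {PlanID, TowerID} is a candidate key.
Closure of {BillingCycle, Carrier, TowerID} is {BillingCycle, Carrier, DataCap, IMEI, PlanID, TowerID}, the whole schema; {BillingCycle, Carrier, TowerID} is a candidate key.
These are minimal and exhaustive — every other superkey contains one of them.

{BillingCycle, Carrier, TowerID}, {DataCap, TowerID}, {PlanID, TowerID}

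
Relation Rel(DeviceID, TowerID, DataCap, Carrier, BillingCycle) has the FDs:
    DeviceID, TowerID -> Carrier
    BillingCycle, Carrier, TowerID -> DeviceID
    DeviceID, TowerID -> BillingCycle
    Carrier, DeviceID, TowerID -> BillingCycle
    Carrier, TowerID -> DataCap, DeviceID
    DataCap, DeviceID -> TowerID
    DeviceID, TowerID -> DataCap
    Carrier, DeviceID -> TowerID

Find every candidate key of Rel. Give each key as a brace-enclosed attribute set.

{Carrier, DeviceID}⁺ = {BillingCycle, Carrier, DataCap, DeviceID, TowerID} — all of the relation — so {Carrier, DeviceID} is a candidate key.
{Carrier, TowerID}⁺ = {BillingCycle, Carrier, DataCap, DeviceID, TowerID} — all of the relation — so {Carrier, TowerID} is a candidate key.
{DataCap, DeviceID}⁺ = {BillingCycle, Carrier, DataCap, DeviceID, TowerID} — all of the relation — so {DataCap, DeviceID} is a candidate key.
{DeviceID, TowerID}⁺ = {BillingCycle, Carrier, DataCap, DeviceID, TowerID} — all of the relation — so {DeviceID, TowerID} is a candidate key.
Any other superkey properly contains one of these, so there are no further candidate keys.

{Carrier, DeviceID}, {Carrier, TowerID}, {DataCap, DeviceID}, {DeviceID, TowerID}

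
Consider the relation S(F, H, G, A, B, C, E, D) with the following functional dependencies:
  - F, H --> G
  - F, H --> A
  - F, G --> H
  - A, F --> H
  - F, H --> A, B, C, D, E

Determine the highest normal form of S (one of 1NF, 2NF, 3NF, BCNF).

Candidate keys: {A, F}, {F, G}, {F, H}. Prime attributes: {A, F, G, H}.
The left-hand side of every FD is a superkey, so BCNF is satisfied.

BCNF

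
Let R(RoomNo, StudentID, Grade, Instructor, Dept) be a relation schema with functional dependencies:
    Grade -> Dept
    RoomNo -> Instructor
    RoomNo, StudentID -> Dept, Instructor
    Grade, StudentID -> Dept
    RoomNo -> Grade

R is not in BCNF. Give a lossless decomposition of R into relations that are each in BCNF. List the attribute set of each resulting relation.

Candidate key of the original relation: {RoomNo, StudentID}.
{Dept, Grade, Instructor, RoomNo, StudentID}: {Grade} determines {Dept, Grade} here but is not a superkey — split on Grade -> Dept, giving {Dept, Grade} and {Grade, Instructor, RoomNo, StudentID}.
{Dept, Grade} is in BCNF.
{Grade, Instructor, RoomNo, StudentID}: {RoomNo} determines {Grade, Instructor, RoomNo} here but is not a superkey — split on RoomNo -> Grade, Instructor, giving {Grade, Instructor, RoomNo} and {RoomNo, StudentID}.
{Grade, Instructor, RoomNo} is in BCNF.
{RoomNo, StudentID} is in BCNF.

{Dept, Grade}; {Grade, Instructor, RoomNo}; {RoomNo, StudentID}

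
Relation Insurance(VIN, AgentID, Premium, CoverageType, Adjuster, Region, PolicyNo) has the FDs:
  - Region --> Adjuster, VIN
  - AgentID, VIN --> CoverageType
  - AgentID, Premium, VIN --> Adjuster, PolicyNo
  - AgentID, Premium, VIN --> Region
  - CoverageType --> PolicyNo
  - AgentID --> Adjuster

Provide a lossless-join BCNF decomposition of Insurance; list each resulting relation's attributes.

Candidate keys of the original relation: {AgentID, Premium, Region}, {AgentID, Premium, VIN}.
{Adjuster, AgentID, CoverageType, PolicyNo, Premium, Region, VIN}: {Region} determines {Adjuster, Region, VIN} here but is not a superkey — split on Region --> Adjuster, VIN, giving {Adjuster, Region, VIN} and {AgentID, CoverageType, PolicyNo, Premium, Region}.
{Adjuster, Region, VIN} is in BCNF.
{AgentID, CoverageType, PolicyNo, Premium, Region}: {CoverageType} determines {CoverageType, PolicyNo} here but is not a superkey — split on CoverageType --> PolicyNo, giving {CoverageType, PolicyNo} and {AgentID, CoverageType, Premium, Region}.
{CoverageType, PolicyNo} is in BCNF.
{AgentID, CoverageType, Premium, Region}: {AgentID, Region} determines {AgentID, CoverageType, Region} here but is not a superkey — split on AgentID, Region --> CoverageType, giving {AgentID, CoverageType, Region} and {AgentID, Premium, Region}.
{AgentID, CoverageType, Region} is in BCNF.
{AgentID, Premium, Region} is in BCNF.

{Adjuster, Region, VIN}; {AgentID, CoverageType, Region}; {AgentID, Premium, Region}; {CoverageType, PolicyNo}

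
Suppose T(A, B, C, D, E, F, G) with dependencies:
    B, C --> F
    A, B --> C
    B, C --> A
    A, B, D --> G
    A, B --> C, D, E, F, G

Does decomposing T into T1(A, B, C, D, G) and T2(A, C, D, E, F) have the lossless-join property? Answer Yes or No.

The shared attributes are {A, C, D} and {A, C, D}⁺ = {A, C, D}.
The closure covers neither T1 nor T2 entirely; the join is not lossless.

No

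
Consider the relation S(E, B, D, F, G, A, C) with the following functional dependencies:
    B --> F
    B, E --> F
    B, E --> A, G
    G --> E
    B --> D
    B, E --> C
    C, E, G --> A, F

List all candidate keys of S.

No FD produces {B}, so it must be in every candidate key.
{B, E}⁺ = {A, B, C, D, E, F, G} — all of the relation — so {B, E} is a candidate key.
{B, G}⁺ = {A, B, C, D, E, F, G} — all of the relation — so {B, G} is a candidate key.
Any other superkey properly contains one of these, so there are no further candidate keys.

{B, E}, {B, G}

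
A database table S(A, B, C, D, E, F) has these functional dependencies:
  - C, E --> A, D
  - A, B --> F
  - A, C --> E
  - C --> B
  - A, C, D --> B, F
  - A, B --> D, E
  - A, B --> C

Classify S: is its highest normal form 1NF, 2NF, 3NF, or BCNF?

3NF

Candidate keys: {A, B}, {A, C}, {C, E}. Prime attributes: {A, B, C, E}.
C --> B breaks BCNF: {C}⁺ = {B, C}, so {C} is not a superkey.
Since {B} ⊆ prime attributes and every other non-superkey FD also has a prime right side, the schema is in 3NF.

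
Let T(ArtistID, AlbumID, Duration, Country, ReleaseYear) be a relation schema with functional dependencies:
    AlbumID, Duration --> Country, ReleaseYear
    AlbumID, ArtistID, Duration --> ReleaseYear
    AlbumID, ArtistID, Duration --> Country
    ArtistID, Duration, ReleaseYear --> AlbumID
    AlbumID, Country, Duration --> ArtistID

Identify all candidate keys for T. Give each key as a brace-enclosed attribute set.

{AlbumID, Duration}, {ArtistID, Duration, ReleaseYear}

Attributes never on any right-hand side: {Duration} — every candidate key must contain it.
{AlbumID, Duration}⁺ = {AlbumID, ArtistID, Country, Duration, ReleaseYear} — all of the relation — so {AlbumID, Duration} is a candidate key.
{ArtistID, Duration, ReleaseYear}⁺ = {AlbumID, ArtistID, Country, Duration, ReleaseYear} — all of the relation — so {ArtistID, Duration, ReleaseYear} is a candidate key.
These are minimal and exhaustive — every other superkey contains one of them.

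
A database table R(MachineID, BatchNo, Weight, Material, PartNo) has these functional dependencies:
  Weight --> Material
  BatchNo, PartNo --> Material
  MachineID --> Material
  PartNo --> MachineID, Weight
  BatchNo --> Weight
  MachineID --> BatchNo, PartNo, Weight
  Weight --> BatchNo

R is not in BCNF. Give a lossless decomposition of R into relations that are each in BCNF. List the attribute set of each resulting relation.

Candidate keys of the original relation: {MachineID}, {PartNo}.
Within {BatchNo, MachineID, Material, PartNo, Weight}: {Weight}⁺ ∩ {BatchNo, MachineID, Material, PartNo, Weight} = {BatchNo, Material, Weight}, not the whole set, so Weight --> BatchNo, Material violates BCNF; decompose into {BatchNo, Material, Weight} and {MachineID, PartNo, Weight}.
{BatchNo, Material, Weight}: every determinant is a superkey — BCNF.
{MachineID, PartNo, Weight}: every determinant is a superkey — BCNF.

{BatchNo, Material, Weight}; {MachineID, PartNo, Weight}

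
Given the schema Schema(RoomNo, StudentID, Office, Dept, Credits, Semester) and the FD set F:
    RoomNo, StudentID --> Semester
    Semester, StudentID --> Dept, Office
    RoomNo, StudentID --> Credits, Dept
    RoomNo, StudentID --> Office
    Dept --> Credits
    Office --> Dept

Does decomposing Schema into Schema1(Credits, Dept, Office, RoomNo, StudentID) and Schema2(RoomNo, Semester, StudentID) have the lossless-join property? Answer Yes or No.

Yes

Common attributes: {RoomNo, StudentID}; their closure is {Credits, Dept, Office, RoomNo, Semester, StudentID}.
Since Schema1 ⊆ {Credits, Dept, Office, RoomNo, Semester, StudentID}, the intersection is a superkey of Schema1; the decomposition is lossless.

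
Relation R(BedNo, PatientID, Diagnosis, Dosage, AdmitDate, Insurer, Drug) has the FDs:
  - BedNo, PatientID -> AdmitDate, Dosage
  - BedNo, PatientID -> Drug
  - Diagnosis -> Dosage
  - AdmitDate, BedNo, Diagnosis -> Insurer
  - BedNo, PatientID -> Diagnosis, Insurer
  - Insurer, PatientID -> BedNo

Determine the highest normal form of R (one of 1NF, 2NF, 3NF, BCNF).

2NF

Candidate keys: {BedNo, PatientID}, {Insurer, PatientID}. Prime attributes: {BedNo, Insurer, PatientID}.
Diagnosis -> Dosage: {Diagnosis}⁺ = {Diagnosis, Dosage}, which is not all of the attributes, so the left side is not a superkey — BCNF is violated.
Because {Dosage} is non-prime and the left side of Diagnosis -> Dosage is not a superkey, the relation is not in 3NF.
No non-prime attribute depends on a proper subset of any candidate key, so 2NF holds.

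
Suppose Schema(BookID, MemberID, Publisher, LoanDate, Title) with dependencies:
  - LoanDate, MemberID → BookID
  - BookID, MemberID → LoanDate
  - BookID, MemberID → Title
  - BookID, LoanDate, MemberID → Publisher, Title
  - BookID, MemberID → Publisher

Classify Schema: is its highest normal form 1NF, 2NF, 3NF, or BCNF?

Candidate keys: {BookID, MemberID}, {LoanDate, MemberID}. Prime attributes: {BookID, LoanDate, MemberID}.
The left-hand side of every FD is a superkey, so BCNF is satisfied.

BCNF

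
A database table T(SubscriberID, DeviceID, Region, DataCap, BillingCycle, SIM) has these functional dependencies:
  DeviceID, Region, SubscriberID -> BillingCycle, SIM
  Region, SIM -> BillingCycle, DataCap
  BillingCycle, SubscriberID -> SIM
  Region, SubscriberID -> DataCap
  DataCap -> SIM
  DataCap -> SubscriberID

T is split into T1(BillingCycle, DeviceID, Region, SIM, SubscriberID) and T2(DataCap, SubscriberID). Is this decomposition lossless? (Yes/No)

No

T1 ∩ T2 = {SubscriberID}; its closure under F is {SubscriberID}.
T1 ⊄ {SubscriberID} and T2 ⊄ {SubscriberID}, so the split is lossy.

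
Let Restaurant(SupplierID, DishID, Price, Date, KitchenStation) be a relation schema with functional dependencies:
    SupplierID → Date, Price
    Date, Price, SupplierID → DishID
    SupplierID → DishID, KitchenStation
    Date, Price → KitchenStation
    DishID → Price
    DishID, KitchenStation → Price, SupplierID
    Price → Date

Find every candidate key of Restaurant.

{DishID}, {SupplierID}

{DishID} is a candidate key since {DishID}⁺ = {Date, DishID, KitchenStation, Price, SupplierID} covers every attribute.
{SupplierID} is a candidate key since {SupplierID}⁺ = {Date, DishID, KitchenStation, Price, SupplierID} covers every attribute.
Any other superkey properly contains one of these, so there are no further candidate keys.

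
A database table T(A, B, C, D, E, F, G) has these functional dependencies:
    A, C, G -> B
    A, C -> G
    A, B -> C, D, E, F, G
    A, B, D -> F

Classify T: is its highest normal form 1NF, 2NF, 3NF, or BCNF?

BCNF

Candidate keys: {A, B}, {A, C}. Prime attributes: {A, B, C}.
Each dependency's left side is a superkey — BCNF holds.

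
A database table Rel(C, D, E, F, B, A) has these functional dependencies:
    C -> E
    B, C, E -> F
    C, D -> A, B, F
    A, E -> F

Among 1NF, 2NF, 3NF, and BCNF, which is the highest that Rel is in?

Candidate key: {C, D}. Prime attributes: {C, D}.
C -> E: {C}⁺ = {C, E}, which is not all of the attributes, so the left side is not a superkey — BCNF is violated.
C -> E has non-prime {E} on the right and a non-superkey on the left, so 3NF fails.
{C} is a proper subset of the key {C, D}, and {C}⁺ contains the non-prime attribute {E} — a partial dependency, so 2NF is violated.

1NF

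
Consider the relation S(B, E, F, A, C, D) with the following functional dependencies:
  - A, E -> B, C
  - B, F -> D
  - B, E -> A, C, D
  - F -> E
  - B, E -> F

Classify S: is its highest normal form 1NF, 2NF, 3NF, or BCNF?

3NF

Candidate keys: {A, E}, {A, F}, {B, E}, {B, F}. Prime attributes: {A, B, E, F}.
F -> E breaks BCNF: {F}⁺ = {E, F}, so {F} is not a superkey.
Since {E} ⊆ prime attributes and every other non-superkey FD also has a prime right side, the schema is in 3NF.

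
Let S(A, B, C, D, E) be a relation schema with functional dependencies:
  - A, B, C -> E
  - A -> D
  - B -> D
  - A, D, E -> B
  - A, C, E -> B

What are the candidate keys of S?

{A, B, C}, {A, C, E}

{A, C} never appear on the right of any FD, so every key must include all of them.
{A, B, C}⁺ = {A, B, C, D, E} — all of the relation — so {A, B, C} is a candidate key.
{A, C, E}⁺ = {A, B, C, D, E} — all of the relation — so {A, C, E} is a candidate key.
These are minimal and exhaustive — every other superkey contains one of them.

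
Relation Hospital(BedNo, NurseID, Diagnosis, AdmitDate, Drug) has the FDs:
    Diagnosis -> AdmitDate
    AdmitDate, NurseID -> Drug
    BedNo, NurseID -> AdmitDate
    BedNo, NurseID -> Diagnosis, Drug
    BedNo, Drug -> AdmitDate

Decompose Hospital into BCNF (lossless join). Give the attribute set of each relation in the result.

Candidate key of the original relation: {BedNo, NurseID}.
In {AdmitDate, BedNo, Diagnosis, Drug, NurseID}, {Diagnosis} is not a superkey ({Diagnosis}⁺ restricted to this set is {AdmitDate, Diagnosis}), so split on Diagnosis -> AdmitDate into {AdmitDate, Diagnosis} and {BedNo, Diagnosis, Drug, NurseID}.
{AdmitDate, Diagnosis}: every determinant is a superkey — BCNF.
In {BedNo, Diagnosis, Drug, NurseID}, {Diagnosis, NurseID} is not a superkey ({Diagnosis, NurseID}⁺ restricted to this set is {Diagnosis, Drug, NurseID}), so split on Diagnosis, NurseID -> Drug into {Diagnosis, Drug, NurseID} and {BedNo, Diagnosis, NurseID}.
{Diagnosis, Drug, NurseID}: every determinant is a superkey — BCNF.
{BedNo, Diagnosis, NurseID}: every determinant is a superkey — BCNF.

{AdmitDate, Diagnosis}; {BedNo, Diagnosis, NurseID}; {Diagnosis, Drug, NurseID}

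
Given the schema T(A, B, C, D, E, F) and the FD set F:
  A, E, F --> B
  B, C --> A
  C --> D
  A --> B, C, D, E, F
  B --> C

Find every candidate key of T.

{A}, {B}

{A} is a candidate key since {A}⁺ = {A, B, C, D, E, F} covers every attribute.
{B} is a candidate key since {B}⁺ = {A, B, C, D, E, F} covers every attribute.
No proper subset of any of these is a key, and no other minimal superkey exists.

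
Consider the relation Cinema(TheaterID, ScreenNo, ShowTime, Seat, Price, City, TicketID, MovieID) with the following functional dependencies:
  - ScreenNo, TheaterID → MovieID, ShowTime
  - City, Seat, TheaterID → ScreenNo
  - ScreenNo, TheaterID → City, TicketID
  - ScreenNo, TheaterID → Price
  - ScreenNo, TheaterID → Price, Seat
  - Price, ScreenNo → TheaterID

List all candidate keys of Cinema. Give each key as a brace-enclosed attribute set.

{Price, ScreenNo} is a candidate key since {Price, ScreenNo}⁺ = {City, MovieID, Price, ScreenNo, Seat, ShowTime, TheaterID, TicketID} covers every attribute.
{ScreenNo, TheaterID} is a candidate key since {ScreenNo, TheaterID}⁺ = {City, MovieID, Price, ScreenNo, Seat, ShowTime, TheaterID, TicketID} covers every attribute.
{City, Seat, TheaterID} is a candidate key since {City, Seat, TheaterID}⁺ = {City, MovieID, Price, ScreenNo, Seat, ShowTime, TheaterID, TicketID} covers every attribute.
Any other superkey properly contains one of these, so there are no further candidate keys.

{City, Seat, TheaterID}, {Price, ScreenNo}, {ScreenNo, TheaterID}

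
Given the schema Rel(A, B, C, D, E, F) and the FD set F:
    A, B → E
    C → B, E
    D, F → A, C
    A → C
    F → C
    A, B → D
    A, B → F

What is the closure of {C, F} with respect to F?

{B, C, E, F}

Start with {C, F}.
C → B, E applies; add {B, E} → now {B, C, E, F}.
No further FD applies.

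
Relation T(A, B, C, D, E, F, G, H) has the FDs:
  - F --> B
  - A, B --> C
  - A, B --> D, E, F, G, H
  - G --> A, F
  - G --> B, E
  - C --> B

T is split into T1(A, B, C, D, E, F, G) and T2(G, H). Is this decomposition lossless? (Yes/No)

Yes

The shared attributes are {G} and {G}⁺ = {A, B, C, D, E, F, G, H}.
Since T1 ⊆ {A, B, C, D, E, F, G, H}, the intersection is a superkey of T1; the decomposition is lossless.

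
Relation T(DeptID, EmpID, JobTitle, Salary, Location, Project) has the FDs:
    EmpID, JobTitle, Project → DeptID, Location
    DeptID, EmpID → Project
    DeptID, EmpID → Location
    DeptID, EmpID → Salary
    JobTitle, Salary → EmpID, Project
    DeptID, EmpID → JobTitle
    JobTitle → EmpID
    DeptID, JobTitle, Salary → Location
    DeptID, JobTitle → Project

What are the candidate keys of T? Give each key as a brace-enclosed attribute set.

{DeptID, EmpID}, {DeptID, JobTitle}, {JobTitle, Project}, {JobTitle, Salary}

{DeptID, EmpID}⁺ = {DeptID, EmpID, JobTitle, Location, Project, Salary}, which is every attribute, so {DeptID, EmpID} is a candidate key.
{DeptID, JobTitle}⁺ = {DeptID, EmpID, JobTitle, Location, Project, Salary}, which is every attribute, so {DeptID, JobTitle} is a candidate key.
{JobTitle, Project}⁺ = {DeptID, EmpID, JobTitle, Location, Project, Salary}, which is every attribute, so {JobTitle, Project} is a candidate key.
{JobTitle, Salary}⁺ = {DeptID, EmpID, JobTitle, Location, Project, Salary}, which is every attribute, so {JobTitle, Salary} is a candidate key.
These are minimal and exhaustive — every other superkey contains one of them.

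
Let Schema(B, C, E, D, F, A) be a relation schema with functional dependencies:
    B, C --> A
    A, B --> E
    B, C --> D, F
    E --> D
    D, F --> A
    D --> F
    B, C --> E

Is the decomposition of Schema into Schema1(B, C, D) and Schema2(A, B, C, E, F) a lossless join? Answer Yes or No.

Yes

Common attributes: {B, C}; their closure is {A, B, C, D, E, F}.
Since Schema1 ⊆ {A, B, C, D, E, F}, the intersection is a superkey of Schema1; the decomposition is lossless.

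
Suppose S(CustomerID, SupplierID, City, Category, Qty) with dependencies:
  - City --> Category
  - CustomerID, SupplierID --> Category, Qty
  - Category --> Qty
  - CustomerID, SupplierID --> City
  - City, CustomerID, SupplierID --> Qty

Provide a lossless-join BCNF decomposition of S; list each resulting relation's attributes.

Candidate key of the original relation: {CustomerID, SupplierID}.
In {Category, City, CustomerID, Qty, SupplierID}, {City} is not a superkey ({City}⁺ restricted to this set is {Category, City, Qty}), so split on City --> Category, Qty into {Category, City, Qty} and {City, CustomerID, SupplierID}.
In {Category, City, Qty}, {Category} is not a superkey ({Category}⁺ restricted to this set is {Category, Qty}), so split on Category --> Qty into {Category, Qty} and {Category, City}.
{Category, Qty}: every determinant is a superkey — BCNF.
{Category, City}: every determinant is a superkey — BCNF.
{City, CustomerID, SupplierID}: every determinant is a superkey — BCNF.

{Category, City}; {Category, Qty}; {City, CustomerID, SupplierID}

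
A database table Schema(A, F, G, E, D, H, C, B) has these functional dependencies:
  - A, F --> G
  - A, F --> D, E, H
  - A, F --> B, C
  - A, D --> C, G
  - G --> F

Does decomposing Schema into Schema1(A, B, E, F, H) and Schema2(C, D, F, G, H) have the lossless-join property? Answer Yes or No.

No

The shared attributes are {F, H} and {F, H}⁺ = {F, H}.
Neither Schema1 nor Schema2 is contained in that closure, so the decomposition is lossy.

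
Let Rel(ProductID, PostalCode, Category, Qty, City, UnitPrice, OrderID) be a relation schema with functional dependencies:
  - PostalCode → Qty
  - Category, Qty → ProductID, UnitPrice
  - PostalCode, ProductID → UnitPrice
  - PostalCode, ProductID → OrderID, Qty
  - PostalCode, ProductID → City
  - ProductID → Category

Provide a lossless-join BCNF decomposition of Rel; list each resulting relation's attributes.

{Category, ProductID}; {City, OrderID, PostalCode, ProductID, UnitPrice}; {PostalCode, Qty}

Candidate keys of the original relation: {Category, PostalCode}, {PostalCode, ProductID}.
{Category, City, OrderID, PostalCode, ProductID, Qty, UnitPrice}: {PostalCode} determines {PostalCode, Qty} here but is not a superkey — split on PostalCode → Qty, giving {PostalCode, Qty} and {Category, City, OrderID, PostalCode, ProductID, UnitPrice}.
{PostalCode, Qty} has no BCNF violation.
{Category, City, OrderID, PostalCode, ProductID, UnitPrice}: {ProductID} determines {Category, ProductID} here but is not a superkey — split on ProductID → Category, giving {Category, ProductID} and {City, OrderID, PostalCode, ProductID, UnitPrice}.
{Category, ProductID} has no BCNF violation.
{City, OrderID, PostalCode, ProductID, UnitPrice} has no BCNF violation.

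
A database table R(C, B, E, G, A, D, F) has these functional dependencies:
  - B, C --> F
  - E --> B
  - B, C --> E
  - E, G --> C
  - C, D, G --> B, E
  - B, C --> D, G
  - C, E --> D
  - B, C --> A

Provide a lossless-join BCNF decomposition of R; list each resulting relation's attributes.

Candidate keys of the original relation: {B, C}, {C, D, G}, {C, E}, {E, G}.
Within {A, B, C, D, E, F, G}: {E}⁺ ∩ {A, B, C, D, E, F, G} = {B, E}, not the whole set, so E --> B violates BCNF; decompose into {B, E} and {A, C, D, E, F, G}.
{B, E} has no BCNF violation.
{A, C, D, E, F, G} has no BCNF violation.

{A, C, D, E, F, G}; {B, E}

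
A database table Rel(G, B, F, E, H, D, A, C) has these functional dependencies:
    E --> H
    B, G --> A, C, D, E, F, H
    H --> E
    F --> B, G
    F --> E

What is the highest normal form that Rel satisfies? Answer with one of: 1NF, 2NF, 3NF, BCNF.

2NF

Candidate keys: {B, G}, {F}. Prime attributes: {B, F, G}.
E --> H: {E}⁺ = {E, H}, which is not all of the attributes, so the left side is not a superkey — BCNF is violated.
E --> H has non-prime {H} on the right and a non-superkey on the left, so 3NF fails.
No non-prime attribute depends on a proper subset of any candidate key, so 2NF holds.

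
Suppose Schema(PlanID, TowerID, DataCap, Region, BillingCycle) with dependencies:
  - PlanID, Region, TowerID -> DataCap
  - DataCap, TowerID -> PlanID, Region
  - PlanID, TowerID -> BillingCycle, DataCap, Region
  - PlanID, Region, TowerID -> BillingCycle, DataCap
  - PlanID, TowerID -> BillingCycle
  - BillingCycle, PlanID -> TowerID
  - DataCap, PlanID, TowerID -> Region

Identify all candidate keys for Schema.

{BillingCycle, PlanID}⁺ = {BillingCycle, DataCap, PlanID, Region, TowerID}, which is every attribute, so {BillingCycle, PlanID} is a candidate key.
{DataCap, TowerID}⁺ = {BillingCycle, DataCap, PlanID, Region, TowerID}, which is every attribute, so {DataCap, TowerID} is a candidate key.
{PlanID, TowerID}⁺ = {BillingCycle, DataCap, PlanID, Region, TowerID}, which is every attribute, so {PlanID, TowerID} is a candidate key.
No proper subset of any of these is a key, and no other minimal superkey exists.

{BillingCycle, PlanID}, {DataCap, TowerID}, {PlanID, TowerID}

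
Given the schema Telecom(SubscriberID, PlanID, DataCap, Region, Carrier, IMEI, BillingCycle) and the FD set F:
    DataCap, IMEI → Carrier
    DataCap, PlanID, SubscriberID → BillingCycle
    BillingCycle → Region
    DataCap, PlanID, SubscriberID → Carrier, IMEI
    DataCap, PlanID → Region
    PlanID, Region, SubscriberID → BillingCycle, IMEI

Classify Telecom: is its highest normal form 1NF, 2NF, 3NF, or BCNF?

1NF

Candidate key: {DataCap, PlanID, SubscriberID}. Prime attributes: {DataCap, PlanID, SubscriberID}.
DataCap, IMEI → Carrier: {DataCap, IMEI}⁺ = {Carrier, DataCap, IMEI}, which is not all of the attributes, so the left side is not a superkey — BCNF is violated.
DataCap, IMEI → Carrier has non-prime {Carrier} on the right and a non-superkey on the left, so 3NF fails.
{DataCap, PlanID} is a proper subset of the key {DataCap, PlanID, SubscriberID}, and {DataCap, PlanID}⁺ contains the non-prime attribute {Region} — a partial dependency, so 2NF is violated.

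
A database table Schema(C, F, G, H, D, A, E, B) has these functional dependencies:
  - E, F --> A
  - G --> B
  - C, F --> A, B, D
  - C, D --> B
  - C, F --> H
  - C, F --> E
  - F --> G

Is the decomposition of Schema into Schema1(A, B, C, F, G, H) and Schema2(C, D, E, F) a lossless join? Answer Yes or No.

Yes

The shared attributes are {C, F} and {C, F}⁺ = {A, B, C, D, E, F, G, H}.
Since Schema1 ⊆ {A, B, C, D, E, F, G, H}, the intersection is a superkey of Schema1; the decomposition is lossless.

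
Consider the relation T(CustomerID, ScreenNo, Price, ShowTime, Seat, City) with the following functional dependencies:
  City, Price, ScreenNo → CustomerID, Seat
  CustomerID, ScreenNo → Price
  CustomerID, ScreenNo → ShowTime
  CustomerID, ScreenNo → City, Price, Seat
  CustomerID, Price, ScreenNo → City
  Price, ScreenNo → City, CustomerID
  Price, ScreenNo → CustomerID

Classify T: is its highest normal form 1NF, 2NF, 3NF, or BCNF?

Candidate keys: {CustomerID, ScreenNo}, {Price, ScreenNo}. Prime attributes: {CustomerID, Price, ScreenNo}.
The left-hand side of every FD is a superkey, so BCNF is satisfied.

BCNF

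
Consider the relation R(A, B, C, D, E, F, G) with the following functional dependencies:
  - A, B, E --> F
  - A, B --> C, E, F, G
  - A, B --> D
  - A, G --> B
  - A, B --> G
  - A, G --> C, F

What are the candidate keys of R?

{A, B}, {A, G}

Attributes never on any right-hand side: {A} — every candidate key must contain it.
{A, B}⁺ = {A, B, C, D, E, F, G}, which is every attribute, so {A, B} is a candidate key.
{A, G}⁺ = {A, B, C, D, E, F, G}, which is every attribute, so {A, G} is a candidate key.
These are minimal and exhaustive — every other superkey contains one of them.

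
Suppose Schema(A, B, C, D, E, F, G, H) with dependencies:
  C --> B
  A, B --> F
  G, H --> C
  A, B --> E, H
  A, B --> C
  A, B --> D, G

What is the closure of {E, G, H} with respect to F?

{B, C, E, G, H}

Start with {E, G, H}.
G, H --> C applies; add {C} → now {C, E, G, H}.
C --> B applies; add {B} → now {B, C, E, G, H}.
No further FD applies.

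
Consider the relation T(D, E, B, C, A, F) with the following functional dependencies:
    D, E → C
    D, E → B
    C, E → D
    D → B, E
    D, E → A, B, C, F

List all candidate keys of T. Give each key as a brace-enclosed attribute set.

{C, E}, {D}

{D}⁺ = {A, B, C, D, E, F} — all of the relation — so {D} is a candidate key.
{C, E}⁺ = {A, B, C, D, E, F} — all of the relation — so {C, E} is a candidate key.
These are minimal and exhaustive — every other superkey contains one of them.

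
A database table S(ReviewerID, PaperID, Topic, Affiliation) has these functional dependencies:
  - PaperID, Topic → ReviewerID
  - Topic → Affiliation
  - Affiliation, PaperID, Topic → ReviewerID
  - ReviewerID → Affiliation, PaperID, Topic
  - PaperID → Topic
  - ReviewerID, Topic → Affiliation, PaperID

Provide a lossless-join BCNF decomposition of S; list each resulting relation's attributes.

Candidate keys of the original relation: {PaperID}, {ReviewerID}.
Within {Affiliation, PaperID, ReviewerID, Topic}: {Topic}⁺ ∩ {Affiliation, PaperID, ReviewerID, Topic} = {Affiliation, Topic}, not the whole set, so Topic → Affiliation violates BCNF; decompose into {Affiliation, Topic} and {PaperID, ReviewerID, Topic}.
{Affiliation, Topic}: every determinant is a superkey — BCNF.
{PaperID, ReviewerID, Topic}: every determinant is a superkey — BCNF.

{Affiliation, Topic}; {PaperID, ReviewerID, Topic}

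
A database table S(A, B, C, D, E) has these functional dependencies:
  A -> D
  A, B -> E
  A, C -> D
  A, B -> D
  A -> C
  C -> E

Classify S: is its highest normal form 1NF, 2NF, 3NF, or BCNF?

1NF

Candidate key: {A, B}. Prime attributes: {A, B}.
For A -> D we have {A}⁺ = {A, C, D, E}; {A} is not a superkey, so BCNF fails.
A -> D has non-prime {D} on the right and a non-superkey on the left, so 3NF fails.
The proper key subset {A} of {A, B} determines non-prime {C, D, E}, so the relation is not even in 2NF.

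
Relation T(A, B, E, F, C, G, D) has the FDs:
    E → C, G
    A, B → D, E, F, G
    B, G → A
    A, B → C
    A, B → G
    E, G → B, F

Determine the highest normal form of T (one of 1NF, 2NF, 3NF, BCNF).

Candidate keys: {A, B}, {B, G}, {E}. Prime attributes: {A, B, E, G}.
Each dependency's left side is a superkey — BCNF holds.

BCNF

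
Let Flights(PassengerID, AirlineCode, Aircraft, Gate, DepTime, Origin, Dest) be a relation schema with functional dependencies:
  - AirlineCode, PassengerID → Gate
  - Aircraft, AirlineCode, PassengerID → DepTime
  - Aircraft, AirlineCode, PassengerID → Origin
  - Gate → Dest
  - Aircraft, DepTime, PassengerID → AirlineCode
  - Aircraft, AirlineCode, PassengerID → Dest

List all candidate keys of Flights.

{Aircraft, PassengerID} never appear on the right of any FD, so every key must include all of them.
{Aircraft, AirlineCode, PassengerID}⁺ = {Aircraft, AirlineCode, DepTime, Dest, Gate, Origin, PassengerID}, which is every attribute, so {Aircraft, AirlineCode, PassengerID} is a candidate key.
{Aircraft, DepTime, PassengerID}⁺ = {Aircraft, AirlineCode, DepTime, Dest, Gate, Origin, PassengerID}, which is every attribute, so {Aircraft, DepTime, PassengerID} is a candidate key.
No proper subset of any of these is a key, and no other minimal superkey exists.

{Aircraft, AirlineCode, PassengerID}, {Aircraft, DepTime, PassengerID}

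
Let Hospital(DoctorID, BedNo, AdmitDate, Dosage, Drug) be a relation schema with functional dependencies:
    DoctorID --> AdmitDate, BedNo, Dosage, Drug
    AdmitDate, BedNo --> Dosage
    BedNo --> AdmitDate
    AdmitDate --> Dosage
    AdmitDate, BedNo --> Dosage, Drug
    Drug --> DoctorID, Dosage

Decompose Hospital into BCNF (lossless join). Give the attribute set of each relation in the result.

{AdmitDate, BedNo, DoctorID, Drug}; {AdmitDate, Dosage}

Candidate keys of the original relation: {BedNo}, {DoctorID}, {Drug}.
In {AdmitDate, BedNo, DoctorID, Dosage, Drug}, {AdmitDate} is not a superkey ({AdmitDate}⁺ restricted to this set is {AdmitDate, Dosage}), so split on AdmitDate --> Dosage into {AdmitDate, Dosage} and {AdmitDate, BedNo, DoctorID, Drug}.
{AdmitDate, Dosage}: every determinant is a superkey — BCNF.
{AdmitDate, BedNo, DoctorID, Drug}: every determinant is a superkey — BCNF.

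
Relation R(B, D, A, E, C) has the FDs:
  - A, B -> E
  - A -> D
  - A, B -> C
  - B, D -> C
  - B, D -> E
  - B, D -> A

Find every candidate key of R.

{A, B}, {B, D}

Attributes never on any right-hand side: {B} — every candidate key must contain it.
{A, B}⁺ = {A, B, C, D, E} — all of the relation — so {A, B} is a candidate key.
{B, D}⁺ = {A, B, C, D, E} — all of the relation — so {B, D} is a candidate key.
No proper subset of any of these is a key, and no other minimal superkey exists.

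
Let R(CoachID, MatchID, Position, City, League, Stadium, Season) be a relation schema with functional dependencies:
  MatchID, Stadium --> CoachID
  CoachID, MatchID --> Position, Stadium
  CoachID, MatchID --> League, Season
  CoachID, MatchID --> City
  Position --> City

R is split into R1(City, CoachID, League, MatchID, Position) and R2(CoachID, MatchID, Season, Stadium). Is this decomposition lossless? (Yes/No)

The shared attributes are {CoachID, MatchID} and {CoachID, MatchID}⁺ = {City, CoachID, League, MatchID, Position, Season, Stadium}.
R1 is contained in that closure, so R1 ∩ R2 --> R1 holds and the join is lossless.

Yes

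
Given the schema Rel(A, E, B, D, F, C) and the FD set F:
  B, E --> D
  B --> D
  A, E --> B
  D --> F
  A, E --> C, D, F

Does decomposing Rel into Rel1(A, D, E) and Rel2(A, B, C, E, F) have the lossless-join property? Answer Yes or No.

The shared attributes are {A, E} and {A, E}⁺ = {A, B, C, D, E, F}.
This includes all of Rel1, so the common attributes are a superkey of Rel1 — the join is lossless.

Yes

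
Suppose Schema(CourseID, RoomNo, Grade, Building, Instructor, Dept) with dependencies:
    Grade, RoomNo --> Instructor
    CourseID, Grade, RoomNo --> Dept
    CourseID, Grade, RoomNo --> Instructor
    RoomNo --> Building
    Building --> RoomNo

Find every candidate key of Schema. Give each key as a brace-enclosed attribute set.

{Building, CourseID, Grade}, {CourseID, Grade, RoomNo}

{CourseID, Grade} never appear on the right of any FD, so every key must include all of them.
{Building, CourseID, Grade}⁺ = {Building, CourseID, Dept, Grade, Instructor, RoomNo}, which is every attribute, so {Building, CourseID, Grade} is a candidate key.
{CourseID, Grade, RoomNo}⁺ = {Building, CourseID, Dept, Grade, Instructor, RoomNo}, which is every attribute, so {CourseID, Grade, RoomNo} is a candidate key.
Any other superkey properly contains one of these, so there are no further candidate keys.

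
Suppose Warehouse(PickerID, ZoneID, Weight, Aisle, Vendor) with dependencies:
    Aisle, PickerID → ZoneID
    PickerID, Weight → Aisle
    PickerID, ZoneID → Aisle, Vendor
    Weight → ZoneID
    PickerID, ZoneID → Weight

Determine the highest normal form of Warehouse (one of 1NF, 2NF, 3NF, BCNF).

3NF

Candidate keys: {Aisle, PickerID}, {PickerID, Weight}, {PickerID, ZoneID}. Prime attributes: {Aisle, PickerID, Weight, ZoneID}.
Weight → ZoneID: {Weight}⁺ = {Weight, ZoneID}, which is not all of the attributes, so the left side is not a superkey — BCNF is violated.
Its right-hand attributes {ZoneID} are all prime, as are those of every other non-superkey FD — the relation is in 3NF.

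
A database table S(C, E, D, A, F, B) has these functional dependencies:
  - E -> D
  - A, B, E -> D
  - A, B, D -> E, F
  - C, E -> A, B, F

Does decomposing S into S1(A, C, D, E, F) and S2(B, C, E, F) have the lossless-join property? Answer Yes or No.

The shared attributes are {C, E, F} and {C, E, F}⁺ = {A, B, C, D, E, F}.
This includes all of S1, so the common attributes are a superkey of S1 — the join is lossless.

Yes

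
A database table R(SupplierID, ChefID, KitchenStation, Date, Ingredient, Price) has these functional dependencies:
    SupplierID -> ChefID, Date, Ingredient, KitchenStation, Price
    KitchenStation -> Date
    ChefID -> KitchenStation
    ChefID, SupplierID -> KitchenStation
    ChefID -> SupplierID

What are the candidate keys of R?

Closure of {ChefID} is {ChefID, Date, Ingredient, KitchenStation, Price, SupplierID}, the whole schema; {ChefID} is a candidate key.
Closure of {SupplierID} is {ChefID, Date, Ingredient, KitchenStation, Price, SupplierID}, the whole schema; {SupplierID} is a candidate key.
These are minimal and exhaustive — every other superkey contains one of them.

{ChefID}, {SupplierID}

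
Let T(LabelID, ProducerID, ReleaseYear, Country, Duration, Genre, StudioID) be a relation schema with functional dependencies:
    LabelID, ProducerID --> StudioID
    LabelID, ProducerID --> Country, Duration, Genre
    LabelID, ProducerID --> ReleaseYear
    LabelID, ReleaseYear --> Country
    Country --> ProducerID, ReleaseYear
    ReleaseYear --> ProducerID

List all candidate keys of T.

{Country, LabelID}, {LabelID, ProducerID}, {LabelID, ReleaseYear}

{LabelID} never appears on the right of any FD, so every key must include it.
Closure of {Country, LabelID} is {Country, Duration, Genre, LabelID, ProducerID, ReleaseYear, StudioID}, the whole schema; {Country, LabelID} is a candidate key.
Closure of {LabelID, ProducerID} is {Country, Duration, Genre, LabelID, ProducerID, ReleaseYear, StudioID}, the whole schema; {LabelID, ProducerID} is a candidate key.
Closure of {LabelID, ReleaseYear} is {Country, Duration, Genre, LabelID, ProducerID, ReleaseYear, StudioID}, the whole schema; {LabelID, ReleaseYear} is a candidate key.
No proper subset of any of these is a key, and no other minimal superkey exists.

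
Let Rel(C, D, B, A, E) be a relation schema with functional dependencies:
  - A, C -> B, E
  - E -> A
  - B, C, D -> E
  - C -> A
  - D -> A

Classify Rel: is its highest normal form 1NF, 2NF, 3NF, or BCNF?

1NF

Candidate key: {C, D}. Prime attributes: {C, D}.
For A, C -> B, E we have {A, C}⁺ = {A, B, C, E}; {A, C} is not a superkey, so BCNF fails.
A, C -> B, E has non-prime {B, E} on the right and a non-superkey on the left, so 3NF fails.
{C} is a proper subset of the key {C, D}, and {C}⁺ contains the non-prime attributes {A, B, E} — a partial dependency, so 2NF is violated.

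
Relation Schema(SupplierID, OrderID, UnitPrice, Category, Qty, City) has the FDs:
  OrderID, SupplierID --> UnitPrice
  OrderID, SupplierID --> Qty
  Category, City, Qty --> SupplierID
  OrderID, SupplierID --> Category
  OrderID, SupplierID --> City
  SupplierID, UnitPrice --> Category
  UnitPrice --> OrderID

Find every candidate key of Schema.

{OrderID, SupplierID}⁺ = {Category, City, OrderID, Qty, SupplierID, UnitPrice} — all of the relation — so {OrderID, SupplierID} is a candidate key.
{SupplierID, UnitPrice}⁺ = {Category, City, OrderID, Qty, SupplierID, UnitPrice} — all of the relation — so {SupplierID, UnitPrice} is a candidate key.
{Category, City, OrderID, Qty}⁺ = {Category, City, OrderID, Qty, SupplierID, UnitPrice} — all of the relation — so {Category, City, OrderID, Qty} is a candidate key.
{Category, City, Qty, UnitPrice}⁺ = {Category, City, OrderID, Qty, SupplierID, UnitPrice} — all of the relation — so {Category, City, Qty, UnitPrice} is a candidate key.
These are minimal and exhaustive — every other superkey contains one of them.

{Category, City, OrderID, Qty}, {Category, City, Qty, UnitPrice}, {OrderID, SupplierID}, {SupplierID, UnitPrice}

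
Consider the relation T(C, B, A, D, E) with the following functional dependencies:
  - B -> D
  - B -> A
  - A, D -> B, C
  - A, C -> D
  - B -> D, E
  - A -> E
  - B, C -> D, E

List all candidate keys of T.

{B}⁺ = {A, B, C, D, E} — all of the relation — so {B} is a candidate key.
{A, C}⁺ = {A, B, C, D, E} — all of the relation — so {A, C} is a candidate key.
{A, D}⁺ = {A, B, C, D, E} — all of the relation — so {A, D} is a candidate key.
These are minimal and exhaustive — every other superkey contains one of them.

{A, C}, {A, D}, {B}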